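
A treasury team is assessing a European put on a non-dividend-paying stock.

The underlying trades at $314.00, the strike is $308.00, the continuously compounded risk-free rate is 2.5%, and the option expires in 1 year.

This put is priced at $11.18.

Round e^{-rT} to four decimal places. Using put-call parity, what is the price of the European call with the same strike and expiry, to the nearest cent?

$24.79

exp(−rT) = exp(−0.025·1) = 0.9753
Put-call parity: C − P = S − K·e^(−rT) = 314 − 308·0.9753 = 314 − 300.3924 = 13.6076
C = P + (C − P) = 11.18 + (13.6076) = 24.7876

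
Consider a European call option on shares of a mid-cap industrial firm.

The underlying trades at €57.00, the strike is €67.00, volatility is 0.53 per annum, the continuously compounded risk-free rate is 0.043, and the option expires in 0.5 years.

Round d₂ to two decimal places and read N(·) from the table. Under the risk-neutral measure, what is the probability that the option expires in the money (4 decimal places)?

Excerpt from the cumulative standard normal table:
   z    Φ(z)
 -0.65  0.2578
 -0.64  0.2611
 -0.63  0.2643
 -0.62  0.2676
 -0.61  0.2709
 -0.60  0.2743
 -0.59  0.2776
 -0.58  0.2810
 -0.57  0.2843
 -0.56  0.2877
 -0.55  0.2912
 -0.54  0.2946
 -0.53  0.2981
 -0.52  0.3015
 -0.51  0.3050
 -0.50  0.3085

0.2877

T = 0.5;  σ√T = 0.3748
d₁ = [ln(57/67) + (0.043 + 0.53²/2)·0.5] / 0.3748 = [-0.1616 + 0.0917] / 0.3748 = -0.1866 which rounds to -0.19
d₂ = d₁ − σ√T = -0.1866 − 0.3748 = -0.5613 which rounds to -0.56
Risk-neutral Pr[S_T > K] = N(d₂) = N(-0.56) = 0.2877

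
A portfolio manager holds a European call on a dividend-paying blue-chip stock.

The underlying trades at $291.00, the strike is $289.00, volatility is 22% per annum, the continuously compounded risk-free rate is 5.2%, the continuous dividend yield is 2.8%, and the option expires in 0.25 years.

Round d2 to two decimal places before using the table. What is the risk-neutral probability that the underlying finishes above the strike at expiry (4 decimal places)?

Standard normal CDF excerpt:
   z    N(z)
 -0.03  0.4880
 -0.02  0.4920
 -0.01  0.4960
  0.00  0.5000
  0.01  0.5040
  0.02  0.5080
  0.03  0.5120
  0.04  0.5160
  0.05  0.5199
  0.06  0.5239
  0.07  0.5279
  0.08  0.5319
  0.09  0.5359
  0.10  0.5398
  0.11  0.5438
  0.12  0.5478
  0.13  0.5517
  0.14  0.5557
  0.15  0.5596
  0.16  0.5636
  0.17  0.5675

σ√T = 0.22 × 0.5000 = 0.1100
d₁ = [ln(291/289) + (0.052 − 0.028 + ½·0.22²)·0.25] / (σ√T) = (0.0069 + 0.0120) / 0.1100 = 0.1722 which rounds to 0.17
d₂ = 0.1722 − 0.1100 = 0.0622 which rounds to 0.06
Pr(exercise) under Q = N(d₂) = 0.5239

0.5239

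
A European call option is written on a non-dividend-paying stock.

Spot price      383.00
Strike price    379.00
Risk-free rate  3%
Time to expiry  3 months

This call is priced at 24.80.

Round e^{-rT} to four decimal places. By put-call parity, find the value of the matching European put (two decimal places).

e^(−rT) = e^(−0.03·0.25) = 0.9925
Put-call parity: C − P = S − K·e^(−rT) = 383 − 379·0.9925 = 383 − 376.1575 = 6.8425
P = C − (C − P) = 24.80 − (6.8425) = 17.9575

17.96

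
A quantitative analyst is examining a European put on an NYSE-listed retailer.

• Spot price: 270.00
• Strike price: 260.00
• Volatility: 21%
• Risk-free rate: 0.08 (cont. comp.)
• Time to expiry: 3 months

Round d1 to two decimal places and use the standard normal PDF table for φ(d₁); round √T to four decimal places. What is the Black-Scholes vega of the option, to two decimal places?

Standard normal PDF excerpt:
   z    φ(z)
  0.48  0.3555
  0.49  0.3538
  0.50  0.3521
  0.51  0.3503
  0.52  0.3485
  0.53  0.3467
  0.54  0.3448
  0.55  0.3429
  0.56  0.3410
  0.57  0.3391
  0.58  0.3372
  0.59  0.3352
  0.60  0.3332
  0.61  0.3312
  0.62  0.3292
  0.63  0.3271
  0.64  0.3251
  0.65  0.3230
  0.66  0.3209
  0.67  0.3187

44.98

T = 0.25;  σ√T = 0.1050
d₁ = [ln(270/260) + (0.08 + 0.21²/2)·0.25] / 0.1050 = [0.0377 + 0.0255] / 0.1050 = 0.6024 → 0.60
√T = √0.25 = 0.5000
φ(d₁) = φ(0.60) = 0.3332
vega = S·φ(d₁)·√T = 270·0.3332·0.5000 = 44.9820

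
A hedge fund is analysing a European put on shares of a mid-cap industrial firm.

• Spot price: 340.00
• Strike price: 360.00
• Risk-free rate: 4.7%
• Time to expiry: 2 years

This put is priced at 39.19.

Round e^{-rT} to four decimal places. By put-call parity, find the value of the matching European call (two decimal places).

51.48

e^(−rT) = e^(−0.047·2) = 0.9103
Put-call parity: C − P = S − K·e^(−rT) = 340 − 360·0.9103 = 340 − 327.7080 = 12.2920
C = P + (C − P) = 39.19 + (12.2920) = 51.4820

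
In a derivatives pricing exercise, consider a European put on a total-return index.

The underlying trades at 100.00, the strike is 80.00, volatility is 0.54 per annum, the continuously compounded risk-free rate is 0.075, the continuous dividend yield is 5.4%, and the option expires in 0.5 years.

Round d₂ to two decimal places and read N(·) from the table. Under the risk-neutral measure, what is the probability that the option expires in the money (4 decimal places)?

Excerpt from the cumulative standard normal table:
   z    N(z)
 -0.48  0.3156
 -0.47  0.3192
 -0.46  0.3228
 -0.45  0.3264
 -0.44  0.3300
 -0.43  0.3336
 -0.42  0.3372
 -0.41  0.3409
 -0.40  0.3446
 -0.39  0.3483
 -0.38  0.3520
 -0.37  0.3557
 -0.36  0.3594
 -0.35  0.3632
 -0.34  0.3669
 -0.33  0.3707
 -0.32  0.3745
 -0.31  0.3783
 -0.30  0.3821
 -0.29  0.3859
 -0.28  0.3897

0.3372

σ√T = 0.54·√0.5 = 0.3818
d₁ = [ln(100/80) + (0.075 − 0.054 + ½·0.54²)·0.5] / (σ√T) = (0.2231 + 0.0834) / 0.3818 = 0.8028 → 0.80
d₂ = 0.8028 − 0.3818 = 0.4210 → 0.42
Pr(exercise) under Q = N(−d₂) = N(-0.42) = 0.3372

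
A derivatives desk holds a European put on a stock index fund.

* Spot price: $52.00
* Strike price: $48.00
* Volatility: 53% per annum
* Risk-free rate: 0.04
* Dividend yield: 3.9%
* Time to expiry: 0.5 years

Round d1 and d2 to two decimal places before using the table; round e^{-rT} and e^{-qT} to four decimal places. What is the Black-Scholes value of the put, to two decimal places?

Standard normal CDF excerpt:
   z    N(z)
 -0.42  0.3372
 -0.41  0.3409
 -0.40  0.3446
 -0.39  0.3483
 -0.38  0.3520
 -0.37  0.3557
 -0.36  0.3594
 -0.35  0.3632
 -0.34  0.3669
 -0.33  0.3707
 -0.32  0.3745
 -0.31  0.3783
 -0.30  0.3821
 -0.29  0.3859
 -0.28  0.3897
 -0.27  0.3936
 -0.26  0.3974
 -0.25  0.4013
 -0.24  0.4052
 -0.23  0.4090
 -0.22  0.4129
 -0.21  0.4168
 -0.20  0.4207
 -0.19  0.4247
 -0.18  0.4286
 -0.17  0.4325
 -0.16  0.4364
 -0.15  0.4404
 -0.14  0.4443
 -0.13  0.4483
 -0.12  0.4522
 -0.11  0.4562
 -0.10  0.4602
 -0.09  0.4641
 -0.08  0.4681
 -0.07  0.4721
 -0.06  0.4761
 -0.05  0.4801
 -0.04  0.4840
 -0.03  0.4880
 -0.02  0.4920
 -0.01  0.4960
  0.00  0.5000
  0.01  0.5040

σ√T = 0.53 × 0.7071 = 0.3748
d₁ = [ln(52/48) + (0.04 − 0.039 + 0.53²/2)·0.5] / 0.3748 = [0.0800 + 0.0707] / 0.3748 = 0.4023 ≈ 0.40
d₂ = d₁ − σ√T = 0.4023 − 0.3748 = 0.0275 ≈ 0.03
exp(−qT) = exp(−0.039·0.5) = 0.9807;  exp(−rT) = exp(−0.04·0.5) = 0.9802
N(−d₂) = N(-0.03) = 0.4880;  N(−d₁) = N(-0.40) = 0.3446
P = 48·0.9802·0.4880 − 52·0.9807·0.3446 = 22.9602 − 17.5734 = 5.3868

$5.39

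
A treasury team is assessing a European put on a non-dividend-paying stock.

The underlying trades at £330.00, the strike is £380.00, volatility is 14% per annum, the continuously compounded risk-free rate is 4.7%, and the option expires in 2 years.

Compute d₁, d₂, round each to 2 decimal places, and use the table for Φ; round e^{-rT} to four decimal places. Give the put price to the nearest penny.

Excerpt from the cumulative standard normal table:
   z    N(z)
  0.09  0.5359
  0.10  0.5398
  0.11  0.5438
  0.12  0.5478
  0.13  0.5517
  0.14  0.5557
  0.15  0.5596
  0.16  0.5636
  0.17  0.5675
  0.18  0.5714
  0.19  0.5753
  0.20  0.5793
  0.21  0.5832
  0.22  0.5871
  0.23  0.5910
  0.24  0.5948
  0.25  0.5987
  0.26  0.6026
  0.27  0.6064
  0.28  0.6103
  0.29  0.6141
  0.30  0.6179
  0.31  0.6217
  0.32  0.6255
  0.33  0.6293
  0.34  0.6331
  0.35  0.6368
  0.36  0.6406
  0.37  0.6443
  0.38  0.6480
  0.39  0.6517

£35.62

σ√T = 0.14 × 1.4142 = 0.1980
d₁ = [ln(330/380) + (0.047 + ½·0.14²)·2] / (σ√T) = (-0.1411 + 0.1136) / 0.1980 = -0.1388 ≈ -0.14
d₂ = -0.1388 − 0.1980 = -0.3368 ≈ -0.34
exp(−rT) = exp(−0.047·2) = 0.9103
N(−d₂) = N(0.34) = 0.6331;  N(−d₁) = N(0.14) = 0.5557
P = 380·0.9103·0.6331 − 330·0.5557 = 218.9982 − 183.3810 = 35.6172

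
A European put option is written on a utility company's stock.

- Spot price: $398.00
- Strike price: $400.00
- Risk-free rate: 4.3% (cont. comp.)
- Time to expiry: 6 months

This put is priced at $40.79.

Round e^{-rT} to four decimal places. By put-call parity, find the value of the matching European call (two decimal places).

$47.31

exp(−rT) = exp(−0.043·0.5) = 0.9787
Put-call parity: C − P = S − K·e^(−rT) = 398 − 400·0.9787 = 398 − 391.4800 = 6.5200
C = P + (C − P) = 40.79 + (6.5200) = 47.3100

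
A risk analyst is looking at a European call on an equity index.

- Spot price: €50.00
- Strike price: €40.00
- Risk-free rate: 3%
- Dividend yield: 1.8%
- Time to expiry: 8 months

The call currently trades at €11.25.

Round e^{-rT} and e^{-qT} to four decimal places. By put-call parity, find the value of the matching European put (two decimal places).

€1.05

e^(−qT) = e^(−0.018·0.6667) = 0.9881;  e^(−rT) = e^(−0.03·0.6667) = 0.9802
Put-call parity: C − P = S·e^(−qT) − K·e^(−rT) = 50·0.9881 − 40·0.9802 = 49.4050 − 39.2080 = 10.1970
P = C − (C − P) = 11.25 − (10.1970) = 1.0530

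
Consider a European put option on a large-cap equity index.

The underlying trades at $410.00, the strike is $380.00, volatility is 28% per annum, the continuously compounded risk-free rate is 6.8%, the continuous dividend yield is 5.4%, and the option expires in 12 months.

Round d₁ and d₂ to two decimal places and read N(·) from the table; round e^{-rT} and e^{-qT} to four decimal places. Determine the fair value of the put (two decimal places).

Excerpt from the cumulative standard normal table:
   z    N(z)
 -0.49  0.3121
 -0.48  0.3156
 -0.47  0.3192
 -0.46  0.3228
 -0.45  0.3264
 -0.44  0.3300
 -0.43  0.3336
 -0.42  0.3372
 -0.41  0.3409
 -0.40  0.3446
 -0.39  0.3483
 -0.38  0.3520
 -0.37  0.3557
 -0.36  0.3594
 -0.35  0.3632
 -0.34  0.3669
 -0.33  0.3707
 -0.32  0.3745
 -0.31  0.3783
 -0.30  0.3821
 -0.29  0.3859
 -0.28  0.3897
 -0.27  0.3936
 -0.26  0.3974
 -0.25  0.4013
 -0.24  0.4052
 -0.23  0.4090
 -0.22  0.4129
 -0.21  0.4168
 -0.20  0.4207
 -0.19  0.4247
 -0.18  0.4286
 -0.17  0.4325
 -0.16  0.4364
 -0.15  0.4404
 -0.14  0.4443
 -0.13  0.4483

σ√T = 0.28·√1 = 0.2800
d₁ = [ln(410/380) + (0.068 − 0.054 + 0.28²/2)·1] / 0.2800 = [0.0760 + 0.0532] / 0.2800 = 0.4614 which rounds to 0.46
d₂ = d₁ − σ√T = 0.4614 − 0.2800 = 0.1814 which rounds to 0.18
exp(−qT) = exp(−0.054·1) = 0.9474;  exp(−rT) = exp(−0.068·1) = 0.9343
N(−d₂) = N(-0.18) = 0.4286;  N(−d₁) = N(-0.46) = 0.3228
P = 380·0.9343·0.4286 − 410·0.9474·0.3228 = 152.1676 − 125.3865 = 26.7811

$26.78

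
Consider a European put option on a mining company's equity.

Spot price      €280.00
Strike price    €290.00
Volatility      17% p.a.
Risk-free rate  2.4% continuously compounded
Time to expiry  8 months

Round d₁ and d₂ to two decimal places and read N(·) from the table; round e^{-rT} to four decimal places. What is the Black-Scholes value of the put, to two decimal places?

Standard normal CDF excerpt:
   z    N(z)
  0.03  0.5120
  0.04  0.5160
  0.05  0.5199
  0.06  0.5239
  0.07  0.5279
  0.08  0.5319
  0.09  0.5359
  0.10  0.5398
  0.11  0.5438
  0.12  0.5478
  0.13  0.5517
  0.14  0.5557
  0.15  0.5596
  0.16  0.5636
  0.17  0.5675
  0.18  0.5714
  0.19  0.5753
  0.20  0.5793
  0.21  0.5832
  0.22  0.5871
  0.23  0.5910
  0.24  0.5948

€18.63

σ√T = 0.17·√0.6667 = 0.1388
d₁ = [ln(280/290) + (0.024 + 0.17²/2)·0.6667] / 0.1388 = [-0.0351 + 0.0256] / 0.1388 = -0.0681 → -0.07
d₂ = d₁ − σ√T = -0.0681 − 0.1388 = -0.2069 → -0.21
e^(−rT) = e^(−0.024·0.6667) = 0.9841
N(−d₂) = N(0.21) = 0.5832;  N(−d₁) = N(0.07) = 0.5279
P = 290·0.9841·0.5832 − 280·0.5279 = 166.4389 − 147.8120 = 18.6269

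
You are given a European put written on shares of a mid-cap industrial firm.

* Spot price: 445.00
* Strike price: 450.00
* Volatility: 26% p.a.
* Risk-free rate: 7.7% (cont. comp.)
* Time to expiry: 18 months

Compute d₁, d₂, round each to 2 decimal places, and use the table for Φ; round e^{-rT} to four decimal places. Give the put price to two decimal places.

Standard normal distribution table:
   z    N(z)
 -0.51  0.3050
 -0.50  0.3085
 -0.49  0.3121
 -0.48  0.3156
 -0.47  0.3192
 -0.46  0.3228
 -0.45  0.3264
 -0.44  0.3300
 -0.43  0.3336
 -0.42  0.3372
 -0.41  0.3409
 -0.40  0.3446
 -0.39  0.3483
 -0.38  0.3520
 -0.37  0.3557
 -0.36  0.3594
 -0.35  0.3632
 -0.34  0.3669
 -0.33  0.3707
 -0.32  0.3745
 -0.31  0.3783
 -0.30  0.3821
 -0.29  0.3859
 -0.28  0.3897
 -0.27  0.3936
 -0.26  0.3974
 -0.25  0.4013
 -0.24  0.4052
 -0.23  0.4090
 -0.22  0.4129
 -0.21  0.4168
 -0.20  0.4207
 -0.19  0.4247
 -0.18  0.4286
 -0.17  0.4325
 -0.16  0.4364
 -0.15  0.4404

34.51

σ√T = 0.26 × 1.2247 = 0.3184
d₁ = [ln(445/450) + (0.077 + ½·0.26²)·1.5] / (σ√T) = (-0.0112 + 0.1662) / 0.3184 = 0.4868 ⇒ 0.49
d₂ = 0.4868 − 0.3184 = 0.1684 ⇒ 0.17
exp(−rT) = exp(−0.077·1.5) = 0.8909
N(−d₂) = N(-0.17) = 0.4325;  N(−d₁) = N(-0.49) = 0.3121
P = 450·0.8909·0.4325 − 445·0.3121 = 173.3914 − 138.8845 = 34.5069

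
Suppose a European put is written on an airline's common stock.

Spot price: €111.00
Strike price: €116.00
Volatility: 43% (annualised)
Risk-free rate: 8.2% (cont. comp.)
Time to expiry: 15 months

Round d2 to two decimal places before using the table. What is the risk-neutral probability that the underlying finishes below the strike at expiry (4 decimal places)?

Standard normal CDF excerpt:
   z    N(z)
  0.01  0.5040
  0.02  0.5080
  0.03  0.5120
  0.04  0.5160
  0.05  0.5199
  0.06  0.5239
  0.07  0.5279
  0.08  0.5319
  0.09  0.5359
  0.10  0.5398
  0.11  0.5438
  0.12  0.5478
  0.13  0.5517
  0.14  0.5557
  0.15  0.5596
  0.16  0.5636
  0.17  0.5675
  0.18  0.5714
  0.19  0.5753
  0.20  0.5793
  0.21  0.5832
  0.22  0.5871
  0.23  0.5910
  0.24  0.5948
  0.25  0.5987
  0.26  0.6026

σ√T = 0.43 × 1.1180 = 0.4808
d₁ = [ln(111/116) + (0.082 + 0.43²/2)·1.25] / 0.4808 = [-0.0441 + 0.2181] / 0.4808 = 0.3619 → 0.36
d₂ = d₁ − σ√T = 0.3619 − 0.4808 = -0.1188 → -0.12
Pr(exercise) under Q = N(−d₂) = N(0.12) = 0.5478

0.5478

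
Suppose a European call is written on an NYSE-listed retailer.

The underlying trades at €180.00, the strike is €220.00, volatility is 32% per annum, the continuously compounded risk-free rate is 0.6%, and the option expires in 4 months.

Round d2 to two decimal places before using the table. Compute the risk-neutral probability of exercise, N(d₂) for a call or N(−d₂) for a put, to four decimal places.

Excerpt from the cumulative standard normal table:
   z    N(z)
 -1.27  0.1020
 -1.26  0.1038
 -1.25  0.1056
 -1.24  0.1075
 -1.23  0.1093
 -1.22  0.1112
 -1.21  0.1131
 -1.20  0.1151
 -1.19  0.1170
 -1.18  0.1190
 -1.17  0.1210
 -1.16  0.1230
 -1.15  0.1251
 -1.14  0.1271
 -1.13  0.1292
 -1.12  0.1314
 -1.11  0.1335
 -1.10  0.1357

T = 0.3333;  σ√T = 0.1848
d₁ = [ln(180/220) + (0.006 + ½·0.32²)·0.3333] / (σ√T) = (-0.2007 + 0.0191) / 0.1848 = -0.9830 ⇒ -0.98
d₂ = -0.9830 − 0.1848 = -1.1677 ⇒ -1.17
Pr(exercise) under Q = N(d₂) = 0.1210

0.1210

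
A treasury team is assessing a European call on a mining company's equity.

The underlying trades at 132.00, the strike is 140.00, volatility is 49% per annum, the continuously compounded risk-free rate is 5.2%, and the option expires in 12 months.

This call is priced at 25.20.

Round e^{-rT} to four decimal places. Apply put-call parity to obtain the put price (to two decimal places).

exp(−rT) = exp(−0.052·1) = 0.9493
Put-call parity: C − P = S − K·e^(−rT) = 132 − 140·0.9493 = 132 − 132.9020 = -0.9020
P = C − (C − P) = 25.20 − (-0.9020) = 26.1020

26.10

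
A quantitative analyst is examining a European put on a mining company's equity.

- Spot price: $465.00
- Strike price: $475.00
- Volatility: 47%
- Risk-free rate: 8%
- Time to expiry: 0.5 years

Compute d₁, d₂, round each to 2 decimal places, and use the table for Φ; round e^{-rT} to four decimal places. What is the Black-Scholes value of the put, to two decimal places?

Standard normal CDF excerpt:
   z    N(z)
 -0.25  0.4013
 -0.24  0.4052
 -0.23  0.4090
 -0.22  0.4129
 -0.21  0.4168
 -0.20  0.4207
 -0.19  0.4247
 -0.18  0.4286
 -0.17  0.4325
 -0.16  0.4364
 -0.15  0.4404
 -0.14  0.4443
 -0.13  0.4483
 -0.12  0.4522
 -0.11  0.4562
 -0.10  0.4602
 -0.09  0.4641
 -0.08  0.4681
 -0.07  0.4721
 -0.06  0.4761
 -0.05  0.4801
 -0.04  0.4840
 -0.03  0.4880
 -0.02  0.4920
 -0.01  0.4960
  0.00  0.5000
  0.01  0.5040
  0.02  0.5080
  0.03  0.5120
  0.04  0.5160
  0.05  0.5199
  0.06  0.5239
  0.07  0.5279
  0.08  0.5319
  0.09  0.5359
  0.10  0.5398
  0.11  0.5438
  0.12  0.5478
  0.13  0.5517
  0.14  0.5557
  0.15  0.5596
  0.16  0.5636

$56.18

σ√T = 0.47·√0.5 = 0.3323
d₁ = [ln(465/475) + (0.08 + 0.47²/2)·0.5] / 0.3323 = [-0.0213 + 0.0952] / 0.3323 = 0.2225 which rounds to 0.22
d₂ = d₁ − σ√T = 0.2225 − 0.3323 = -0.1098 which rounds to -0.11
e^(−rT) = e^(−0.08·0.5) = 0.9608
N(−d₂) = N(0.11) = 0.5438;  N(−d₁) = N(-0.22) = 0.4129
P = 475·0.9608·0.5438 − 465·0.4129 = 248.1794 − 191.9985 = 56.1809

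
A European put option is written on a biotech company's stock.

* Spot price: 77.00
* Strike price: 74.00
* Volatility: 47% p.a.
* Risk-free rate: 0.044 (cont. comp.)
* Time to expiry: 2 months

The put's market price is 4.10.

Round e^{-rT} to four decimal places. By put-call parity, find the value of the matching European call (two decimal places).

7.64

e^(−rT) = e^(−0.044·0.1667) = 0.9927
Put-call parity: C − P = S − K·e^(−rT) = 77 − 74·0.9927 = 77 − 73.4598 = 3.5402
C = P + (C − P) = 4.10 + (3.5402) = 7.6402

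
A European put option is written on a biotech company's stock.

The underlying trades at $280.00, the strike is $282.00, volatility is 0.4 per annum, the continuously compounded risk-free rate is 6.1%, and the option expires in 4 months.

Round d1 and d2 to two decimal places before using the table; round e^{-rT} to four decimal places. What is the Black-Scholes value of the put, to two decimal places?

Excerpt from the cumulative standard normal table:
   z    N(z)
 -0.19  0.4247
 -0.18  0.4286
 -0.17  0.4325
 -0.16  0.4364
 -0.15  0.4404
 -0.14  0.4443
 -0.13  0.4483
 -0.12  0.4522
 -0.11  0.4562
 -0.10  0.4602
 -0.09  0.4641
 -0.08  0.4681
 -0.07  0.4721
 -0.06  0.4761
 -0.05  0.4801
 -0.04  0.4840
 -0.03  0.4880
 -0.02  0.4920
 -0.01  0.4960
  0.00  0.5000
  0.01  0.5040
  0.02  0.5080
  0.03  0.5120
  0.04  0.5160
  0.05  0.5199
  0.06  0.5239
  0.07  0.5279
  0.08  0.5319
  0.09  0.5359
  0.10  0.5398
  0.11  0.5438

$23.67

σ√T = 0.4·√0.3333 = 0.2309
ln(S/K) + (r + σ²/2)T = ln(280/282) + (0.061 + 0.4²/2)·0.3333 = -0.0071 + 0.0470 = 0.0399
d₁ = 0.0399 / 0.2309 = 0.1727 ⇒ 0.17
d₂ = d₁ − σ√T = 0.1727 − 0.2309 = -0.0582 ⇒ -0.06
e^(−rT) = e^(−0.061·0.3333) = 0.9799
N(−d₂) = N(0.06) = 0.5239;  N(−d₁) = N(-0.17) = 0.4325
P = 282·0.9799·0.5239 − 280·0.4325 = 144.7702 − 121.1000 = 23.6702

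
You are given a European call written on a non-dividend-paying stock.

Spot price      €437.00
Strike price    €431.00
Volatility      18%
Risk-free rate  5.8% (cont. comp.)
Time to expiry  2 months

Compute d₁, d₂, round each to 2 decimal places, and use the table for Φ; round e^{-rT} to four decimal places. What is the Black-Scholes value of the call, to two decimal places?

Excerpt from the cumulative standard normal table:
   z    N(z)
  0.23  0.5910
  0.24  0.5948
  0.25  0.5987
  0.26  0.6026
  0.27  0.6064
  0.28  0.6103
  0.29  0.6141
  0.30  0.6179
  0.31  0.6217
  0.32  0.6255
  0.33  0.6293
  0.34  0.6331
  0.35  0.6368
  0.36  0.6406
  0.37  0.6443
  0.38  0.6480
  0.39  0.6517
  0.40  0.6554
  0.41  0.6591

€19.43

σ√T = 0.18 × 0.4082 = 0.0735
d₁ = [ln(437/431) + (0.058 + ½·0.18²)·0.1667] / (σ√T) = (0.0138 + 0.0124) / 0.0735 = 0.3564 → 0.36
d₂ = 0.3564 − 0.0735 = 0.2829 → 0.28
e^(−rT) = e^(−0.058·0.1667) = 0.9904
C = 437·N(0.36) − 431·0.9904·N(0.28) = 437·0.6406 − 431·0.9904·0.6103 = 279.9422 − 260.5141 = 19.4281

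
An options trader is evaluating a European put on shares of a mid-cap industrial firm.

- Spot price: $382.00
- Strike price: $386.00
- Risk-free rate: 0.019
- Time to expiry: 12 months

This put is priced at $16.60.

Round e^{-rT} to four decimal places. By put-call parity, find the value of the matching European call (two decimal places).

$19.86

e^(−rT) = e^(−0.019·1) = 0.9812
Put-call parity: C − P = S − K·e^(−rT) = 382 − 386·0.9812 = 382 − 378.7432 = 3.2568
C = P + (C − P) = 16.60 + (3.2568) = 19.8568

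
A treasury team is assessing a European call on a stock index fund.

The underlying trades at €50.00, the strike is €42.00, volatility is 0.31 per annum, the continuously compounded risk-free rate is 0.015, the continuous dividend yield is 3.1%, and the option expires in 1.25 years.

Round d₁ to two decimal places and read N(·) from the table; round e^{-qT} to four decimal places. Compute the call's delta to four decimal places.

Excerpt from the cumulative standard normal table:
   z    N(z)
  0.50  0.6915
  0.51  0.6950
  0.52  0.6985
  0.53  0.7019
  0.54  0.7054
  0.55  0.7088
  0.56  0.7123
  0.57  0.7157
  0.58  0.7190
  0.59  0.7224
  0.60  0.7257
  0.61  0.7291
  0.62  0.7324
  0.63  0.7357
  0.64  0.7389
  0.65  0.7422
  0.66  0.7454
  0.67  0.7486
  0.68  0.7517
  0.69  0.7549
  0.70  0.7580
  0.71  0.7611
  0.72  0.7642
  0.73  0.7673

σ√T = 0.31·√1.25 = 0.3466
d₁ = [ln(50/42) + (0.015 − 0.031 + ½·0.31²)·1.25] / (σ√T) = (0.1744 + 0.0401) / 0.3466 = 0.6186 ≈ 0.62
N(d₁) = N(0.62) = 0.7324
Δ_call = exp(−qT)·N(d₁) = 0.9620·0.7324 = 0.7046

0.7046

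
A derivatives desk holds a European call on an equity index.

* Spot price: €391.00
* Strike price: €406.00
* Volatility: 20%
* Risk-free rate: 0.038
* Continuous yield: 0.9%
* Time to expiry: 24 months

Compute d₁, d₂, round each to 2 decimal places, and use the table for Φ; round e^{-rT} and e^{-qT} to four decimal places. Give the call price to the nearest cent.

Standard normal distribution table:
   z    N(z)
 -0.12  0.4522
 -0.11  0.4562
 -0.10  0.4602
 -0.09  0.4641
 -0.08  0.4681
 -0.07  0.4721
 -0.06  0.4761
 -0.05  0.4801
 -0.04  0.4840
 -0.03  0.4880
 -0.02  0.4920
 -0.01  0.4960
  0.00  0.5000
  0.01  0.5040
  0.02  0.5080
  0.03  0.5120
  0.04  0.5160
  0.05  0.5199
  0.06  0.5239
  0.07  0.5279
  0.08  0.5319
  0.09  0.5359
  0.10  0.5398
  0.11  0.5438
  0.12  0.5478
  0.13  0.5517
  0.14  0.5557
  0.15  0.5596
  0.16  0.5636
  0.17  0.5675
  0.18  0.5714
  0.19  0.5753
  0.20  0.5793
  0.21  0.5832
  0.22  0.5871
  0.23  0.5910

€46.33

σ√T = 0.2·√2 = 0.2828
ln(S/K) + (r − q + σ²/2)T = ln(391/406) + (0.038 − 0.009 + 0.2²/2)·2 = -0.0376 + 0.0980 = 0.0604
d₁ = 0.0604 / 0.2828 = 0.2134 → 0.21
d₂ = d₁ − σ√T = 0.2134 − 0.2828 = -0.0695 → -0.07
e^(−qT) = e^(−0.009·2) = 0.9822;  e^(−rT) = e^(−0.038·2) = 0.9268
N(d₁) = N(0.21) = 0.5832;  N(d₂) = N(-0.07) = 0.4721
C = 391·0.9822·0.5832 − 406·0.9268·0.4721 = 223.9722 − 177.6422 = 46.3301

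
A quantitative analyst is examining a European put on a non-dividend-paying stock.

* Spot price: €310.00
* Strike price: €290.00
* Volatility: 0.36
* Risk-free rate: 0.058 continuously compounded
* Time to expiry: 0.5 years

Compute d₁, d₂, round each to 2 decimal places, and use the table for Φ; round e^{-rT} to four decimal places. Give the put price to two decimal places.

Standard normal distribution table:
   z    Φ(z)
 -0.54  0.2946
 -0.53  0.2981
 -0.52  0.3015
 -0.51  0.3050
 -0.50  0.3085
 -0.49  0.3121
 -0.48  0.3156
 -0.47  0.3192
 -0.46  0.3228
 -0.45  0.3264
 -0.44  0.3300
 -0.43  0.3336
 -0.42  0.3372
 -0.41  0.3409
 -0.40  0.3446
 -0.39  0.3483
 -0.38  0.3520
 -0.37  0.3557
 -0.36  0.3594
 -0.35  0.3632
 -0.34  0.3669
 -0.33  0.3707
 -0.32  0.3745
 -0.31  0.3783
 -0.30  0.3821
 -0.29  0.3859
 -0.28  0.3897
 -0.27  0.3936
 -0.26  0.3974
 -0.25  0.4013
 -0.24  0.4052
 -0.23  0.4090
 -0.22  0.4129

σ√T = 0.36 × 0.7071 = 0.2546
d₁ = [ln(310/290) + (0.058 + ½·0.36²)·0.5] / (σ√T) = (0.0667 + 0.0614) / 0.2546 = 0.5032 → 0.50
d₂ = 0.5032 − 0.2546 = 0.2486 → 0.25
e^(−rT) = e^(−0.058·0.5) = 0.9714
N(−d₂) = N(-0.25) = 0.4013;  N(−d₁) = N(-0.50) = 0.3085
P = 290·0.9714·0.4013 − 310·0.3085 = 113.0486 − 95.6350 = 17.4136

€17.41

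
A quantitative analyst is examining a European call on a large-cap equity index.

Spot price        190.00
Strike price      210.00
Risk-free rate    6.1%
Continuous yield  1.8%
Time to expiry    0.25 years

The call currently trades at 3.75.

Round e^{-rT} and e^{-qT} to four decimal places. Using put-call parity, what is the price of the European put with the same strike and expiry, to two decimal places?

exp(−qT) = exp(−0.018·0.25) = 0.9955;  exp(−rT) = exp(−0.061·0.25) = 0.9849
Put-call parity: C − P = S·e^(−qT) − K·e^(−rT) = 190·0.9955 − 210·0.9849 = 189.1450 − 206.8290 = -17.6840
P = C − (C − P) = 3.75 − (-17.6840) = 21.4340

21.43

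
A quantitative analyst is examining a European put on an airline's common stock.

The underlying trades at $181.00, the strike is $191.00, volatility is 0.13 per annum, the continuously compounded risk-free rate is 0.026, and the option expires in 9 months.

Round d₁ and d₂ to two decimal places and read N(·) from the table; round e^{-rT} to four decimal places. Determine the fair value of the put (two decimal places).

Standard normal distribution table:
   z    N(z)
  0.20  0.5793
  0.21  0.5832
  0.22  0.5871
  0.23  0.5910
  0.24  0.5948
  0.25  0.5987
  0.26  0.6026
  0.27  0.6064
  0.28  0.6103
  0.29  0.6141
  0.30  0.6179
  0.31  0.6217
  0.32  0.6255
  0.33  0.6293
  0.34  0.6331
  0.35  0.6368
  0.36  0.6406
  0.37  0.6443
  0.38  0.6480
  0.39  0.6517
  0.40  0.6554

σ√T = 0.13·√0.75 = 0.1126
d₁ = [ln(181/191) + (0.026 + ½·0.13²)·0.75] / (σ√T) = (-0.0538 + 0.0258) / 0.1126 = -0.2482 → -0.25
d₂ = -0.2482 − 0.1126 = -0.3607 → -0.36
e^(−rT) = e^(−0.026·0.75) = 0.9807
N(−d₂) = N(0.36) = 0.6406;  N(−d₁) = N(0.25) = 0.5987
P = 191·0.9807·0.6406 − 181·0.5987 = 119.9932 − 108.3647 = 11.6285

$11.63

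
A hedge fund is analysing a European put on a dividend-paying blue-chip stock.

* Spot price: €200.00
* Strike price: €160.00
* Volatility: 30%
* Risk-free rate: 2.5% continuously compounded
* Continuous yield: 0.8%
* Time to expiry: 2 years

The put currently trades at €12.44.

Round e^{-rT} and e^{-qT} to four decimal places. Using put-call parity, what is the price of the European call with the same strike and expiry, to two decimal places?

e^(−qT) = e^(−0.008·2) = 0.9841;  e^(−rT) = e^(−0.025·2) = 0.9512
Put-call parity: C − P = S·e^(−qT) − K·e^(−rT) = 200·0.9841 − 160·0.9512 = 196.8200 − 152.1920 = 44.6280
C = P + (C − P) = 12.44 + (44.6280) = 57.0680

€57.07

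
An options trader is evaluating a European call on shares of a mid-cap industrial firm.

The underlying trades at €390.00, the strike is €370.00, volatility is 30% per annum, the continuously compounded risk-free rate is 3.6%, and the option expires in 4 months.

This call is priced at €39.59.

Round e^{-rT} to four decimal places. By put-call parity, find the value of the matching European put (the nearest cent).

exp(−rT) = exp(−0.036·0.3333) = 0.9881
Put-call parity: C − P = S − K·e^(−rT) = 390 − 370·0.9881 = 390 − 365.5970 = 24.4030
P = C − (C − P) = 39.59 − (24.4030) = 15.1870

€15.19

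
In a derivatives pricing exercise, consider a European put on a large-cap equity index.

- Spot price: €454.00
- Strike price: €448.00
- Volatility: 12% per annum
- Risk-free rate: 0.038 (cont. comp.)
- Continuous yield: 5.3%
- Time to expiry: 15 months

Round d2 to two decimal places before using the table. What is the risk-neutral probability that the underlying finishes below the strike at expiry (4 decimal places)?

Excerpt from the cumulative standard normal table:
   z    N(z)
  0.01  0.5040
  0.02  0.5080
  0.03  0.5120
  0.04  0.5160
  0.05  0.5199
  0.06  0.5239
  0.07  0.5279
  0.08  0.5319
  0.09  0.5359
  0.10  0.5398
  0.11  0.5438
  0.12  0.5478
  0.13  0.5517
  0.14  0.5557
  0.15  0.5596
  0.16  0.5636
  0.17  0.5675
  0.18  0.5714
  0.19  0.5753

0.5438

T = 1.25;  σ√T = 0.1342
ln(S/K) + (r − q + σ²/2)T = ln(454/448) + (0.038 − 0.053 + 0.12²/2)·1.25 = 0.0133 − 0.0097 = 0.0036
d₁ = 0.0036 / 0.1342 = 0.0265 ⇒ 0.03
d₂ = d₁ − σ√T = 0.0265 − 0.1342 = -0.1077 ⇒ -0.11
Pr(exercise) under Q = N(−d₂) = N(0.11) = 0.5438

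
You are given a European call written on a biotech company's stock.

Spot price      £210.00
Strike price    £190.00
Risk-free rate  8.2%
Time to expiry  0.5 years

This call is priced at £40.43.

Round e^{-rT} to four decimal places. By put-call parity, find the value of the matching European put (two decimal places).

£12.79

exp(−rT) = exp(−0.082·0.5) = 0.9598
Put-call parity: C − P = S − K·e^(−rT) = 210 − 190·0.9598 = 210 − 182.3620 = 27.6380
P = C − (C − P) = 40.43 − (27.6380) = 12.7920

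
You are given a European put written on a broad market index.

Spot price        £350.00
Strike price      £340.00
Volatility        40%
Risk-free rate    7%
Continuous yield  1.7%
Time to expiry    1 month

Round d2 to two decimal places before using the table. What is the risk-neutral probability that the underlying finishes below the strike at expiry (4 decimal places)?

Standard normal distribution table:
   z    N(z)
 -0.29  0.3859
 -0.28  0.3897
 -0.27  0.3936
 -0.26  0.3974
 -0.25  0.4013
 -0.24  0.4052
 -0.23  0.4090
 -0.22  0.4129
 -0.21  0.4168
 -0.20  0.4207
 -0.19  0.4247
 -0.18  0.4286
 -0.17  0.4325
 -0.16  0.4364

0.4090

σ√T = 0.4 × 0.2887 = 0.1155
d₁ = [ln(350/340) + (0.07 − 0.017 + 0.4²/2)·0.08333] / 0.1155 = [0.0290 + 0.0111] / 0.1155 = 0.3470 which rounds to 0.35
d₂ = d₁ − σ√T = 0.3470 − 0.1155 = 0.2316 which rounds to 0.23
Pr(exercise) under Q = N(−d₂) = N(-0.23) = 0.4090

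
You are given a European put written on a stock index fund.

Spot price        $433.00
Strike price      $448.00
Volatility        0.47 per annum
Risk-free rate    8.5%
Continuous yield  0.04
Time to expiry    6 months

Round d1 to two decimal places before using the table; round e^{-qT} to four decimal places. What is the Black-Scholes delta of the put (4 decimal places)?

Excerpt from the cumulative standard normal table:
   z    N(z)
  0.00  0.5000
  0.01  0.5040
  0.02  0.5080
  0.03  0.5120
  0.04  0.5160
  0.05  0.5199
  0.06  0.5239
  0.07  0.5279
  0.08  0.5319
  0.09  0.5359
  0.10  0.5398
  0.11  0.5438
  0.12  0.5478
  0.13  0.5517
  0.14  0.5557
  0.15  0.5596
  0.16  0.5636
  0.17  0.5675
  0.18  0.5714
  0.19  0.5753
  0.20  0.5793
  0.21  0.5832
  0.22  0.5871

T = 0.5;  σ√T = 0.3323
d₁ = [ln(433/448) + (0.085 − 0.04 + 0.47²/2)·0.5] / 0.3323 = [-0.0341 + 0.0777] / 0.3323 = 0.1314 ⇒ 0.13
N(d₁) = N(0.13) = 0.5517
Δ_put = e^(−qT)·(N(d₁) − 1) = 0.9802·(0.5517 − 1) = -0.4394

-0.4394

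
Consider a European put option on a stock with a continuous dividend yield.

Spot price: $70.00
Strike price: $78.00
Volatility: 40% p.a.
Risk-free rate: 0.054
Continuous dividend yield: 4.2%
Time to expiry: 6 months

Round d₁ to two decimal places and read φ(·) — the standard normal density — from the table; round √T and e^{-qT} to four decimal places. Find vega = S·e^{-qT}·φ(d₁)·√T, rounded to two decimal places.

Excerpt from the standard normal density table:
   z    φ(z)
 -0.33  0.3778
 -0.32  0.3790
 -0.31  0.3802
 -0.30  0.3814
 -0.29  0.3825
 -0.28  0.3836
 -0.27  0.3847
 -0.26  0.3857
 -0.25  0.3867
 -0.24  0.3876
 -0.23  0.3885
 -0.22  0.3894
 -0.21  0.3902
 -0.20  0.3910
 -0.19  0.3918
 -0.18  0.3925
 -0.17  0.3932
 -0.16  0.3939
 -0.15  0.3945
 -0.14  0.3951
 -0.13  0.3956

18.87

σ√T = 0.4·√0.5 = 0.2828
ln(S/K) + (r − q + σ²/2)T = ln(70/78) + (0.054 − 0.042 + 0.4²/2)·0.5 = -0.1082 + 0.0460 = -0.0622
d₁ = -0.0622 / 0.2828 = -0.2200 ⇒ -0.22
√T = √0.5 = 0.7071
φ(d₁) = φ(-0.22) = 0.3894
e^(−qT) = e^(−0.042·0.5) = 0.9792
vega = S·e^(−qT)·φ(d₁)·√T = 70·0.9792·0.3894·0.7071 = 18.8732
(The call has the same vega.)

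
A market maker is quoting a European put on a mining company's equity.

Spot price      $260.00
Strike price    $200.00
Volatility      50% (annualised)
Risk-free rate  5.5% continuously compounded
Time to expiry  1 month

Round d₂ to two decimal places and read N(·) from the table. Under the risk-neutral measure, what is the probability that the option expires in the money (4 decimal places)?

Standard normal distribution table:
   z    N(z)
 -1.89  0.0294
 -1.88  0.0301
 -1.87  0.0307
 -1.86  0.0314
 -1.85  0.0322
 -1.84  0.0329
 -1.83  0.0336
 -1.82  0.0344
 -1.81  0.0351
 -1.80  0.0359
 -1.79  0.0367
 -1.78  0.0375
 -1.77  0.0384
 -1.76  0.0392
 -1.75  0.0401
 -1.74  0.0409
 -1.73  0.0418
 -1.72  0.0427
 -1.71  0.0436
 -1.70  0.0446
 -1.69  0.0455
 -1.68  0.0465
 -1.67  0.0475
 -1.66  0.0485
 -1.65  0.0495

0.0375

σ√T = 0.5 × 0.2887 = 0.1443
ln(S/K) + (r + σ²/2)T = ln(260/200) + (0.055 + 0.5²/2)·0.08333 = 0.2624 + 0.0150 = 0.2774
d₁ = 0.2774 / 0.1443 = 1.9216 → 1.92
d₂ = d₁ − σ√T = 1.9216 − 0.1443 = 1.7773 → 1.78
Pr(exercise) under Q = N(−d₂) = N(-1.78) = 0.0375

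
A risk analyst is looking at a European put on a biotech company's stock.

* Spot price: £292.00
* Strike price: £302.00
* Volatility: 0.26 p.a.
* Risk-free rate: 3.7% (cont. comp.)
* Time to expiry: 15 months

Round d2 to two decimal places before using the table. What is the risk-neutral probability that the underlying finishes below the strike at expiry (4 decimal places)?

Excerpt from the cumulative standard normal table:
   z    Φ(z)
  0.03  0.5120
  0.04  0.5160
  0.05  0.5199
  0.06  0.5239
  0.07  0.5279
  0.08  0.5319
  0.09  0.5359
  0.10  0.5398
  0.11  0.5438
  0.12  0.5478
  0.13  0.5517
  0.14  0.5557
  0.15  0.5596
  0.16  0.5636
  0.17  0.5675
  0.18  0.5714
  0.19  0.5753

σ√T = 0.26 × 1.1180 = 0.2907
d₁ = [ln(292/302) + (0.037 + 0.26²/2)·1.25] / 0.2907 = [-0.0337 + 0.0885] / 0.2907 = 0.1886 ≈ 0.19
d₂ = d₁ − σ√T = 0.1886 − 0.2907 = -0.1021 ≈ -0.10
Risk-neutral Pr[S_T < K] = N(−d₂) = N(0.10) = 0.5398

0.5398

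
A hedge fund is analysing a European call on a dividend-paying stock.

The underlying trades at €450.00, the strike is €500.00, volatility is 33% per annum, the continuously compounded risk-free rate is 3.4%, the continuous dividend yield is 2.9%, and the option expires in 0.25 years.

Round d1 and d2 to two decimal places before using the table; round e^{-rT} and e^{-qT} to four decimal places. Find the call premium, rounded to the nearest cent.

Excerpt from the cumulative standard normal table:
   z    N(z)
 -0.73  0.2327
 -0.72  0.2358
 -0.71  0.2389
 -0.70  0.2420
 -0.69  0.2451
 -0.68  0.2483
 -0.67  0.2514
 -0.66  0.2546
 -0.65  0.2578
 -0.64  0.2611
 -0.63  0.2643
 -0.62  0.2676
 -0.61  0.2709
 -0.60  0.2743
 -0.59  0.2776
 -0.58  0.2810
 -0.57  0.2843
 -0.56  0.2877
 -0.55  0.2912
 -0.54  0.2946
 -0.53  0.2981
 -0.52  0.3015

σ√T = 0.33 × 0.5000 = 0.1650
d₁ = [ln(450/500) + (0.034 − 0.029 + 0.33²/2)·0.25] / 0.1650 = [-0.1054 + 0.0149] / 0.1650 = -0.5485 which rounds to -0.55
d₂ = d₁ − σ√T = -0.5485 − 0.1650 = -0.7135 which rounds to -0.71
exp(−qT) = exp(−0.029·0.25) = 0.9928;  exp(−rT) = exp(−0.034·0.25) = 0.9915
C = 450·0.9928·N(-0.55) − 500·0.9915·N(-0.71) = 450·0.9928·0.2912 − 500·0.9915·0.2389 = 130.0965 − 118.4347 = 11.6618

€11.66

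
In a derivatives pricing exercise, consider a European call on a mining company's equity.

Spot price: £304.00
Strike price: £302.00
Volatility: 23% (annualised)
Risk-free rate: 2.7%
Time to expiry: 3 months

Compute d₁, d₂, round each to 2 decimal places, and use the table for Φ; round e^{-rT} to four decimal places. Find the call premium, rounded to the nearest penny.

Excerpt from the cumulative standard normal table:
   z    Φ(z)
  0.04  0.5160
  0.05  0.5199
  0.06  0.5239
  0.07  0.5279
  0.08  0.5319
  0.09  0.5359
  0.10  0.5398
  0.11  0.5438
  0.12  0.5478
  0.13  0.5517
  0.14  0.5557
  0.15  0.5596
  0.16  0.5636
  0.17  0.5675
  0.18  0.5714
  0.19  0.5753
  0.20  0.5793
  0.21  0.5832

σ√T = 0.23·√0.25 = 0.1150
ln(S/K) + (r + σ²/2)T = ln(304/302) + (0.027 + 0.23²/2)·0.25 = 0.0066 + 0.0134 = 0.0200
d₁ = 0.0200 / 0.1150 = 0.1736 ⇒ 0.17
d₂ = d₁ − σ√T = 0.1736 − 0.1150 = 0.0586 ⇒ 0.06
e^(−rT) = e^(−0.027·0.25) = 0.9933
C = 304·N(0.17) − 302·0.9933·N(0.06) = 304·0.5675 − 302·0.9933·0.5239 = 172.5200 − 157.1577 = 15.3623

£15.36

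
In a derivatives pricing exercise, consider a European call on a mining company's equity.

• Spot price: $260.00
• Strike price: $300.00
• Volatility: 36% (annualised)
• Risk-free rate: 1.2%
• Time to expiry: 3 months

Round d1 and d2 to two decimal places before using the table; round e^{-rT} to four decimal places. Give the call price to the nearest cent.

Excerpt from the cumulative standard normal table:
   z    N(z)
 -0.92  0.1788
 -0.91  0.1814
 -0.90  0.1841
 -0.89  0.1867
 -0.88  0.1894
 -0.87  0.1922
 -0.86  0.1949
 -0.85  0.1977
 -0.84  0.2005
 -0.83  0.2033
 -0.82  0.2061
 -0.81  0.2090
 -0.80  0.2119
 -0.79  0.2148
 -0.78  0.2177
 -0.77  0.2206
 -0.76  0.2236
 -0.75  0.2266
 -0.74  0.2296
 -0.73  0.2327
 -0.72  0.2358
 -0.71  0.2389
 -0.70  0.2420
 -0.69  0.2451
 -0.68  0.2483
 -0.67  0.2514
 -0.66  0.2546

$6.24

σ√T = 0.36·√0.25 = 0.1800
d₁ = [ln(260/300) + (0.012 + 0.36²/2)·0.25] / 0.1800 = [-0.1431 + 0.0192] / 0.1800 = -0.6883 ≈ -0.69
d₂ = d₁ − σ√T = -0.6883 − 0.1800 = -0.8683 ≈ -0.87
e^(−rT) = e^(−0.012·0.25) = 0.9970
N(d₁) = N(-0.69) = 0.2451;  N(d₂) = N(-0.87) = 0.1922
C = 260·0.2451 − 300·0.9970·0.1922 = 63.7260 − 57.4870 = 6.2390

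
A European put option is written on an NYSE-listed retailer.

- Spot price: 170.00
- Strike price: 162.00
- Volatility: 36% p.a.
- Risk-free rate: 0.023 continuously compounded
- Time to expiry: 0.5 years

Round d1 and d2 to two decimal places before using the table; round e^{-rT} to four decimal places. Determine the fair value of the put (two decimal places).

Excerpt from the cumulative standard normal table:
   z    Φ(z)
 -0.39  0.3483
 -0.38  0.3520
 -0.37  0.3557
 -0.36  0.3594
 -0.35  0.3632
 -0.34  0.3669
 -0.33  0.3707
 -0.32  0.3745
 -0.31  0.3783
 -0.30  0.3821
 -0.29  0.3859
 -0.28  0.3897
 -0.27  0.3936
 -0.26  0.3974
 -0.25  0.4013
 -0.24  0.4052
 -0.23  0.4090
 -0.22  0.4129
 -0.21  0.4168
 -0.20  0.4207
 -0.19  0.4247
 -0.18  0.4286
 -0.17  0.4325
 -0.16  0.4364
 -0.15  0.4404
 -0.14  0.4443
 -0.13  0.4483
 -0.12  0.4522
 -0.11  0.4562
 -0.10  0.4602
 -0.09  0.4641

11.96

σ√T = 0.36 × 0.7071 = 0.2546
ln(S/K) + (r + σ²/2)T = ln(170/162) + (0.023 + 0.36²/2)·0.5 = 0.0482 + 0.0439 = 0.0921
d₁ = 0.0921 / 0.2546 = 0.3618 ⇒ 0.36
d₂ = d₁ − σ√T = 0.3618 − 0.2546 = 0.1073 ⇒ 0.11
e^(−rT) = e^(−0.023·0.5) = 0.9886
N(−d₂) = N(-0.11) = 0.4562;  N(−d₁) = N(-0.36) = 0.3594
P = 162·0.9886·0.4562 − 170·0.3594 = 73.0619 − 61.0980 = 11.9639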